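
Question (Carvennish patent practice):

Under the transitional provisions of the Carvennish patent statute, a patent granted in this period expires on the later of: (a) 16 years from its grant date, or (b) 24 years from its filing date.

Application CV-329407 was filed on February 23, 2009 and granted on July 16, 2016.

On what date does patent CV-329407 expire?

2033-02-23

(a) grant + 16 years → 16 July 2032.
(b) filing + 24 years → 23 February 2033.
Later of the two: 23 February 2033.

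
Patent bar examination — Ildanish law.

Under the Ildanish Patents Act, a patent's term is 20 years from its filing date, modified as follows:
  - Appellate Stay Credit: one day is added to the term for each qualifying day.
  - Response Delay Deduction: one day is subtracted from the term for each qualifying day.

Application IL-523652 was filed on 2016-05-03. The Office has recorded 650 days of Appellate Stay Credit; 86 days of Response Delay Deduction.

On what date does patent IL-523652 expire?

Base term: filing date + 20 years → 3 May 2036.
Appellate Stay Credit: +650 days → 12 February 2038.
Response Delay Deduction: −86 days → 18 November 2037.

November 18, 2037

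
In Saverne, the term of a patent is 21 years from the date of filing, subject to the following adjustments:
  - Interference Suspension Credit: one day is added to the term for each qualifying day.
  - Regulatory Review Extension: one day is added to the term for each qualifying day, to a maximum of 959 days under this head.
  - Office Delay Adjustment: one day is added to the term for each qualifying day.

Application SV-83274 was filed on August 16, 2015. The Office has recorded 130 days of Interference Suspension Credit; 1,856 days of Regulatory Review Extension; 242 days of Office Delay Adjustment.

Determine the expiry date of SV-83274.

April 8, 2040

Base term: filing date + 21 years → 16 August 2036.
Interference Suspension Credit: +130 days → 24 December 2036.
Regulatory Review Extension: 1856 days claimed exceeds the 959-day cap, so +959 days → 10 August 2039.
Office Delay Adjustment: +242 days → 8 April 2040.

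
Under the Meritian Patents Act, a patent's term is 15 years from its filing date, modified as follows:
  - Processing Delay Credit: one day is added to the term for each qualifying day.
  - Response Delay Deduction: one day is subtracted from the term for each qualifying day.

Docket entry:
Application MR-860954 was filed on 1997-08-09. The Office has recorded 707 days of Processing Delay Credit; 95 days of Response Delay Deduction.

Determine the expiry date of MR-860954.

Base term: filing date + 15 years → 9 August 2012.
Processing Delay Credit: +707 days → 17 July 2014.
Response Delay Deduction: −95 days → 13 April 2014.

April 13, 2014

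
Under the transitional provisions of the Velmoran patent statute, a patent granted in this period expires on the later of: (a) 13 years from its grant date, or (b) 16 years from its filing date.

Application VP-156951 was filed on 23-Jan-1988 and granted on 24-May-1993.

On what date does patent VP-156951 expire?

2006-05-24

(a) grant + 13 years → 24 May 2006.
(b) filing + 16 years → 23 January 2004.
Later of the two: 24 May 2006.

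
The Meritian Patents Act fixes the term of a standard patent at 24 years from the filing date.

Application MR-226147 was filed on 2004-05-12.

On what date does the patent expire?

Filing date + 24 years → 12 May 2028.

2028-05-12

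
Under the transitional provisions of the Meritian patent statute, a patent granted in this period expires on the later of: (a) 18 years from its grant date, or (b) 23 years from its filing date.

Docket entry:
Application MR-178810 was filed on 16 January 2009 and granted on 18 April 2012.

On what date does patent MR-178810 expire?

2032-01-16

(a) grant + 18 years → 18 April 2030.
(b) filing + 23 years → 16 January 2032.
Later of the two: 16 January 2032.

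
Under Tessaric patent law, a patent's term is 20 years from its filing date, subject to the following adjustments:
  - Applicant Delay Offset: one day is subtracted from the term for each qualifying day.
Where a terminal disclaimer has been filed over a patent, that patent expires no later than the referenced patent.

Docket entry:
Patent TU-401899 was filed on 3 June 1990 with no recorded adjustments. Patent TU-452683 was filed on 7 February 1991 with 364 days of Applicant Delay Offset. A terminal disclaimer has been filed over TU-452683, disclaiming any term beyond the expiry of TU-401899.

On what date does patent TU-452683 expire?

Natural term of TU-452683:
  Base: filing + 20 years → 7 February 2011.
  Applicant Delay Offset: −364 days → 8 February 2010.
Expiry of referenced patent TU-401899:
  Base: filing + 20 years → 3 June 2010.
Terminal disclaimer: TU-452683 expires on the earlier of 8 February 2010 and 3 June 2010.

February 8, 2010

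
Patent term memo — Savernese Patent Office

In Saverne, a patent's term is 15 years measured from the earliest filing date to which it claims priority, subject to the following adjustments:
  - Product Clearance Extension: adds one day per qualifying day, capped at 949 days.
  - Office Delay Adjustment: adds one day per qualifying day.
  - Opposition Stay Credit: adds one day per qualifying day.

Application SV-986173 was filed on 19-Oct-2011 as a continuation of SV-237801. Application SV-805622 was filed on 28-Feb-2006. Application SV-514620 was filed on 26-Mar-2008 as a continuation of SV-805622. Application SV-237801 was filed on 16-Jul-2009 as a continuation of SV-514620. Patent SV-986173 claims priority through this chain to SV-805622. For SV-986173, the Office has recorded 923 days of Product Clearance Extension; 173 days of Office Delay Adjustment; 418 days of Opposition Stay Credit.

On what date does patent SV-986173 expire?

Earliest priority filing: 28 February 2006.
Base term: 28 February 2006 + 15 years → 28 February 2021.
Product Clearance Extension: 923 days (within the 949-day cap) → +923 days → 9 September 2023.
Office Delay Adjustment: +173 days → 29 February 2024.
Opposition Stay Credit: +418 days → 22 April 2025.

2025-04-22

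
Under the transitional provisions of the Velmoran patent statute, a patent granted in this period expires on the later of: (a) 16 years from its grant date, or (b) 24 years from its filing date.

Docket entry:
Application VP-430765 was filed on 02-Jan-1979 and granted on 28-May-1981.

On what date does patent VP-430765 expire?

(a) grant + 16 years → 28 May 1997.
(b) filing + 24 years → 2 January 2003.
Later of the two: 2 January 2003.

January 2, 2003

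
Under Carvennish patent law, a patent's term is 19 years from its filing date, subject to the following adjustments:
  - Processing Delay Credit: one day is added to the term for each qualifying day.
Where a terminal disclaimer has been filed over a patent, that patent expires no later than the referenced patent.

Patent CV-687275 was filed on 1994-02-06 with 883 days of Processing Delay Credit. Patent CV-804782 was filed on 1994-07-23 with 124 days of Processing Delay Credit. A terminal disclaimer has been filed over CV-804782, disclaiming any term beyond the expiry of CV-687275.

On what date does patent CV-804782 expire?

November 24, 2013

Natural term of CV-804782:
  Base: filing + 19 years → 23 July 2013.
  Processing Delay Credit: +124 days → 24 November 2013.
Expiry of referenced patent CV-687275:
  Base: filing + 19 years → 6 February 2013.
  Processing Delay Credit: +883 days → 9 July 2015.
Terminal disclaimer: CV-804782 expires on the earlier of 24 November 2013 and 9 July 2015.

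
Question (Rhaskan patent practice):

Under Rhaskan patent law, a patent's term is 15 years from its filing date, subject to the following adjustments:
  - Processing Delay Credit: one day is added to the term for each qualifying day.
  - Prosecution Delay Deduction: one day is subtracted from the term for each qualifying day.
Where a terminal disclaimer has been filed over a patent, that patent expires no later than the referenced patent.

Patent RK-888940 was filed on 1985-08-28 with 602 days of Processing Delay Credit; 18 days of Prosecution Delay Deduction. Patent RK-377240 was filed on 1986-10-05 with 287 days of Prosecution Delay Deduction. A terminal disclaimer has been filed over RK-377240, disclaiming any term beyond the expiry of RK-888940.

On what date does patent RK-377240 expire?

Natural term of RK-377240:
  Base: filing + 15 years → 5 October 2001.
  Prosecution Delay Deduction: −287 days → 22 December 2000.
Expiry of referenced patent RK-888940:
  Base: filing + 15 years → 28 August 2000.
  Processing Delay Credit: +602 days → 22 April 2002.
  Prosecution Delay Deduction: −18 days → 4 April 2002.
Terminal disclaimer: RK-377240 expires on the earlier of 22 December 2000 and 4 April 2002.

2000-12-22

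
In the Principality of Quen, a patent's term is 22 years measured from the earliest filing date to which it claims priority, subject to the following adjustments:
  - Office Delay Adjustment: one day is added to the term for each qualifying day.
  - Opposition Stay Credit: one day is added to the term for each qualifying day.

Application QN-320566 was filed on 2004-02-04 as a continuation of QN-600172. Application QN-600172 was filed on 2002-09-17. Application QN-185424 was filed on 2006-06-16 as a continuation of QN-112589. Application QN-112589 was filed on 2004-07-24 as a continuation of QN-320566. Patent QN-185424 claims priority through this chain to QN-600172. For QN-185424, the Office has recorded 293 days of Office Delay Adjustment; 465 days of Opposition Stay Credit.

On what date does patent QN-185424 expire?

Earliest priority filing: 17 September 2002.
Base term: 17 September 2002 + 22 years → 17 September 2024.
Office Delay Adjustment: +293 days → 7 July 2025.
Opposition Stay Credit: +465 days → 15 October 2026.

October 15, 2026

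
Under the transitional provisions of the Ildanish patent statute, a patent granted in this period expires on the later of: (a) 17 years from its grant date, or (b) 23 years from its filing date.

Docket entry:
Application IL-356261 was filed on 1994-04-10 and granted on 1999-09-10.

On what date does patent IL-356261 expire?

April 10, 2017

(a) grant + 17 years → 10 September 2016.
(b) filing + 23 years → 10 April 2017.
Later of the two: 10 April 2017.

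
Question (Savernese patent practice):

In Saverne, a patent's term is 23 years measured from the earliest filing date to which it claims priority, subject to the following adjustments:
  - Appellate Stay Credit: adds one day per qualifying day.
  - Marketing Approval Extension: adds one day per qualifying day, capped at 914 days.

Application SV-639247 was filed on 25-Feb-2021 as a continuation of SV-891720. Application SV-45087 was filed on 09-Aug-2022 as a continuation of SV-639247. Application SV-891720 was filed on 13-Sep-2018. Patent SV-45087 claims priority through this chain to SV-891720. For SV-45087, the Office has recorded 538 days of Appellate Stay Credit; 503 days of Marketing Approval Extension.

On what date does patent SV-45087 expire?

2044-07-20

Earliest priority filing: 13 September 2018.
Base term: 13 September 2018 + 23 years → 13 September 2041.
Appellate Stay Credit: +538 days → 5 March 2043.
Marketing Approval Extension: 503 days (within the 914-day cap) → +503 days → 20 July 2044.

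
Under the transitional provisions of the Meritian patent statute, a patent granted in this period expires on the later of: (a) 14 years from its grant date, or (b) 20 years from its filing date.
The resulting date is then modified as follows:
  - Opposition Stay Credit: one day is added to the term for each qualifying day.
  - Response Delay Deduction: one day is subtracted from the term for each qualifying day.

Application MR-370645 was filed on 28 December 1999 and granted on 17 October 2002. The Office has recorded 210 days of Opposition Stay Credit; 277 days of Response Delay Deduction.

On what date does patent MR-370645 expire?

October 22, 2019

(a) grant + 14 years → 17 October 2016.
(b) filing + 20 years → 28 December 2019.
Later of the two: 28 December 2019.
Opposition Stay Credit: +210 days → 25 July 2020.
Response Delay Deduction: −277 days → 22 October 2019.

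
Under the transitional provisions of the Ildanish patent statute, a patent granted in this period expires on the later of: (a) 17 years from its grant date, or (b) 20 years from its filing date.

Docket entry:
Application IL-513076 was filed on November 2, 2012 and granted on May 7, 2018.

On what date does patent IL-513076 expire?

(a) grant + 17 years → 7 May 2035.
(b) filing + 20 years → 2 November 2032.
Later of the two: 7 May 2035.

May 7, 2035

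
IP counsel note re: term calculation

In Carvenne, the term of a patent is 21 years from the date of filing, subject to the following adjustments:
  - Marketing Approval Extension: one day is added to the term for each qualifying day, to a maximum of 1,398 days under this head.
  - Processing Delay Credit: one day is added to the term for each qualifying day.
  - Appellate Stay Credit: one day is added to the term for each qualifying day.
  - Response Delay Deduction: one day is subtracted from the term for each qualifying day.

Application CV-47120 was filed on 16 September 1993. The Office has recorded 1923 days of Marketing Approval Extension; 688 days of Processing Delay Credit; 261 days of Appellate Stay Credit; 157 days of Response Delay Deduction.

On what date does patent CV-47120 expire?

September 14, 2020

Base term: filing date + 21 years → 16 September 2014.
Marketing Approval Extension: 1923 days claimed exceeds the 1398-day cap, so +1398 days → 15 July 2018.
Processing Delay Credit: +688 days → 2 June 2020.
Appellate Stay Credit: +261 days → 18 February 2021.
Response Delay Deduction: −157 days → 14 September 2020.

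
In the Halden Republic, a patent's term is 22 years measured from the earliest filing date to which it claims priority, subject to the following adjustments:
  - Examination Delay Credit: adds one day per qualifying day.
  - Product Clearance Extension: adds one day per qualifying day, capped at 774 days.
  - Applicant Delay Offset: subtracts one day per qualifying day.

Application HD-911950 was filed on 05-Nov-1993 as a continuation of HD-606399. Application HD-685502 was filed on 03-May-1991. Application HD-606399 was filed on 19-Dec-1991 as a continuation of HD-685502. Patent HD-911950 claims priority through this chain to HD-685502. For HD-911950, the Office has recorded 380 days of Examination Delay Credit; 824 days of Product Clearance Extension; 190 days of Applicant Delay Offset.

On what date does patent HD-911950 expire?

Earliest priority filing: 3 May 1991.
Base term: 3 May 1991 + 22 years → 3 May 2013.
Examination Delay Credit: +380 days → 18 May 2014.
Product Clearance Extension: 824 days claimed exceeds the 774-day cap, so +774 days → 30 June 2016.
Applicant Delay Offset: −190 days → 23 December 2015.

December 23, 2015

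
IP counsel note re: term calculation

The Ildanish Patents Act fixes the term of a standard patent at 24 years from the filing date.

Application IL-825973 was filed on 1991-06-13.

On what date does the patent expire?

Filing date + 24 years → 13 June 2015.

June 13, 2015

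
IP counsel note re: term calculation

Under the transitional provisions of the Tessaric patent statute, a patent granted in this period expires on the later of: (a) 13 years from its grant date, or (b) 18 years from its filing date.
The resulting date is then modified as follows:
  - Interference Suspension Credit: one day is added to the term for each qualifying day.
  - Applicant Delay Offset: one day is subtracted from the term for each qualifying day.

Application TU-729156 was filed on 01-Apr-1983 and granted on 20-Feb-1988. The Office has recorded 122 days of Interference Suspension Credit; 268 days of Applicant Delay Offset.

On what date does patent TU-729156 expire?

2000-11-06

(a) grant + 13 years → 20 February 2001.
(b) filing + 18 years → 1 April 2001.
Later of the two: 1 April 2001.
Interference Suspension Credit: +122 days → 1 August 2001.
Applicant Delay Offset: −268 days → 6 November 2000.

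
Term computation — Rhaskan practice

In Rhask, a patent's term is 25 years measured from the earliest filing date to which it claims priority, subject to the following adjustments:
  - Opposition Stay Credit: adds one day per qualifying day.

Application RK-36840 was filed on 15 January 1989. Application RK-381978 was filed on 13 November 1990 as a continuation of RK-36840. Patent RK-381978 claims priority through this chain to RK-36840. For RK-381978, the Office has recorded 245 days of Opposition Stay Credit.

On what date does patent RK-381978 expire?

September 17, 2014

Earliest priority filing: 15 January 1989.
Base term: 15 January 1989 + 25 years → 15 January 2014.
Opposition Stay Credit: +245 days → 17 September 2014.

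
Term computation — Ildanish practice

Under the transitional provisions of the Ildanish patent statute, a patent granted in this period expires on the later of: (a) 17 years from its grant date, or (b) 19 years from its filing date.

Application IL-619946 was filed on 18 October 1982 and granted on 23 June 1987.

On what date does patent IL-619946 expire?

June 23, 2004

(a) grant + 17 years → 23 June 2004.
(b) filing + 19 years → 18 October 2001.
Later of the two: 23 June 2004.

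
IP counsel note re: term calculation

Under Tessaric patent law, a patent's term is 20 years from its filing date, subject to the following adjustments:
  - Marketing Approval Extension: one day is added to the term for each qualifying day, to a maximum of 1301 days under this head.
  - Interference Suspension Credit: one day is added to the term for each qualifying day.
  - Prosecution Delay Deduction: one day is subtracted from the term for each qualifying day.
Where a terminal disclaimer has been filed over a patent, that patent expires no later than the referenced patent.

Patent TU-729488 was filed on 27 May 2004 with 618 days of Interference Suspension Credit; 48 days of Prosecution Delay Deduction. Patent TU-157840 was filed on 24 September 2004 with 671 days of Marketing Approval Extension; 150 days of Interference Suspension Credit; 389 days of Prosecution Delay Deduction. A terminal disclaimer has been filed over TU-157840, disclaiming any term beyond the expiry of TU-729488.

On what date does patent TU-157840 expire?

November 30, 2025

Natural term of TU-157840:
  Base: filing + 20 years → 24 September 2024.
  Marketing Approval Extension: 671 days (within the 1301-day cap) → +671 days → 27 July 2026.
  Interference Suspension Credit: +150 days → 24 December 2026.
  Prosecution Delay Deduction: −389 days → 30 November 2025.
Expiry of referenced patent TU-729488:
  Base: filing + 20 years → 27 May 2024.
  Interference Suspension Credit: +618 days → 4 February 2026.
  Prosecution Delay Deduction: −48 days → 18 December 2025.
Terminal disclaimer: TU-157840 expires on the earlier of 30 November 2025 and 18 December 2025.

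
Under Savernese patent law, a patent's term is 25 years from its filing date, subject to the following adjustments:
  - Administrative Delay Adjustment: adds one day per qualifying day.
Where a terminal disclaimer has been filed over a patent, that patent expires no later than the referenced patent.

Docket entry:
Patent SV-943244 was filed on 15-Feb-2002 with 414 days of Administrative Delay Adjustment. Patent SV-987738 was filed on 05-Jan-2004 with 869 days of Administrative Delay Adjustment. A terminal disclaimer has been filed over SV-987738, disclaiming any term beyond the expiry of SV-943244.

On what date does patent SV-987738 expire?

Natural term of SV-987738:
  Base: filing + 25 years → 5 January 2029.
  Administrative Delay Adjustment: +869 days → 24 May 2031.
Expiry of referenced patent SV-943244:
  Base: filing + 25 years → 15 February 2027.
  Administrative Delay Adjustment: +414 days → 4 April 2028.
Terminal disclaimer: SV-987738 expires on the earlier of 24 May 2031 and 4 April 2028.

April 4, 2028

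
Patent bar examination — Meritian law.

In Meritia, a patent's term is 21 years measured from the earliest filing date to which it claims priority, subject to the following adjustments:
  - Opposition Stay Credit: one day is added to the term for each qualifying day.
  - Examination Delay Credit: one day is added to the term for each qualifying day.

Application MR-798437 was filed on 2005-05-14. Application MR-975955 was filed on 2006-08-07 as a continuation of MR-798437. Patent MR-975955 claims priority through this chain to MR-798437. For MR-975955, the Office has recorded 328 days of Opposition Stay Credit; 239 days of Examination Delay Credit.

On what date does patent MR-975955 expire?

Earliest priority filing: 14 May 2005.
Base term: 14 May 2005 + 21 years → 14 May 2026.
Opposition Stay Credit: +328 days → 7 April 2027.
Examination Delay Credit: +239 days → 2 December 2027.

December 2, 2027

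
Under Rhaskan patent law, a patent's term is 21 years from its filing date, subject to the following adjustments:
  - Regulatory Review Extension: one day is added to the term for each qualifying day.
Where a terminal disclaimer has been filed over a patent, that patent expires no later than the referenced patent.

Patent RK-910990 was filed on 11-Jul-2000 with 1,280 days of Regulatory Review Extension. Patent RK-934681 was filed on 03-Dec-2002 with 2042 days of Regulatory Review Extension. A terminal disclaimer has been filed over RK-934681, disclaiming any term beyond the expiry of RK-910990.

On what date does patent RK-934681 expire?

Natural term of RK-934681:
  Base: filing + 21 years → 3 December 2023.
  Regulatory Review Extension: +2042 days → 6 July 2029.
Expiry of referenced patent RK-910990:
  Base: filing + 21 years → 11 July 2021.
  Regulatory Review Extension: +1280 days → 11 January 2025.
Terminal disclaimer: RK-934681 expires on the earlier of 6 July 2029 and 11 January 2025.

January 11, 2025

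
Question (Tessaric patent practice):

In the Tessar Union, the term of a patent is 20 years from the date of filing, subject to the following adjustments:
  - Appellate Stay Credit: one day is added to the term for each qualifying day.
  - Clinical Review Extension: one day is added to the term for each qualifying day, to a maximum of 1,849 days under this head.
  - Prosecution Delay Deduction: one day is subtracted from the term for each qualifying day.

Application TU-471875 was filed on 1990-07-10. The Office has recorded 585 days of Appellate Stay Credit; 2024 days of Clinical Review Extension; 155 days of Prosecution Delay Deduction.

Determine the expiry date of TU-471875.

October 5, 2016

Base term: filing date + 20 years → 10 July 2010.
Appellate Stay Credit: +585 days → 15 February 2012.
Clinical Review Extension: 2024 days claimed exceeds the 1849-day cap, so +1849 days → 9 March 2017.
Prosecution Delay Deduction: −155 days → 5 October 2016.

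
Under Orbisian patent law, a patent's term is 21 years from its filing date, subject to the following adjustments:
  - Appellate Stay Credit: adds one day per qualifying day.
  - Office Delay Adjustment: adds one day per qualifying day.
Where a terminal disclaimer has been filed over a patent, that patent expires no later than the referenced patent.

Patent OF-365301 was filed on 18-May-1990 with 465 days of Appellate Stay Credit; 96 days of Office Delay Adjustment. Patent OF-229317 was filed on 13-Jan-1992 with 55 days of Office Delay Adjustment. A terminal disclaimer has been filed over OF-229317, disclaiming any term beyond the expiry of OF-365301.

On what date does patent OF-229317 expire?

2012-11-29

Natural term of OF-229317:
  Base: filing + 21 years → 13 January 2013.
  Office Delay Adjustment: +55 days → 9 March 2013.
Expiry of referenced patent OF-365301:
  Base: filing + 21 years → 18 May 2011.
  Appellate Stay Credit: +465 days → 25 August 2012.
  Office Delay Adjustment: +96 days → 29 November 2012.
Terminal disclaimer: OF-229317 expires on the earlier of 9 March 2013 and 29 November 2012.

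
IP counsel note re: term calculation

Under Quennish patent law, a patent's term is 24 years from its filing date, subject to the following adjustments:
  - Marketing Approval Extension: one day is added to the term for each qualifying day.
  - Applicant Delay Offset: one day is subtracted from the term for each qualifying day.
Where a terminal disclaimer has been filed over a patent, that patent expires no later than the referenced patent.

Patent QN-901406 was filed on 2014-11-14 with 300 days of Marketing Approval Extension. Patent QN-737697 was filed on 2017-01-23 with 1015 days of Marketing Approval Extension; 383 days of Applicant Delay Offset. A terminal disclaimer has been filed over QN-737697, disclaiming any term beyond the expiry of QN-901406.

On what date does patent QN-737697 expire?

September 10, 2039

Natural term of QN-737697:
  Base: filing + 24 years → 23 January 2041.
  Marketing Approval Extension: +1015 days → 4 November 2043.
  Applicant Delay Offset: −383 days → 17 October 2042.
Expiry of referenced patent QN-901406:
  Base: filing + 24 years → 14 November 2038.
  Marketing Approval Extension: +300 days → 10 September 2039.
Terminal disclaimer: QN-737697 expires on the earlier of 17 October 2042 and 10 September 2039.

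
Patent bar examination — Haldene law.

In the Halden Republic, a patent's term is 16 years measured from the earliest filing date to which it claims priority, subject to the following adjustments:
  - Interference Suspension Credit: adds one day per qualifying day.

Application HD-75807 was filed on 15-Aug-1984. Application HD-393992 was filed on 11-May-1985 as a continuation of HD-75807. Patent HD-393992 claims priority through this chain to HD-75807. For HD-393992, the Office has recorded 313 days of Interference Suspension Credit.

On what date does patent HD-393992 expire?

June 24, 2001

Earliest priority filing: 15 August 1984.
Base term: 15 August 1984 + 16 years → 15 August 2000.
Interference Suspension Credit: +313 days → 24 June 2001.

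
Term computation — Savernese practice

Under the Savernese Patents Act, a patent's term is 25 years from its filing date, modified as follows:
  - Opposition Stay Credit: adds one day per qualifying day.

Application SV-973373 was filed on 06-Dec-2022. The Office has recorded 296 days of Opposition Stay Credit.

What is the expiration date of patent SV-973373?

September 27, 2048

Base term: filing date + 25 years → 6 December 2047.
Opposition Stay Credit: +296 days → 27 September 2048.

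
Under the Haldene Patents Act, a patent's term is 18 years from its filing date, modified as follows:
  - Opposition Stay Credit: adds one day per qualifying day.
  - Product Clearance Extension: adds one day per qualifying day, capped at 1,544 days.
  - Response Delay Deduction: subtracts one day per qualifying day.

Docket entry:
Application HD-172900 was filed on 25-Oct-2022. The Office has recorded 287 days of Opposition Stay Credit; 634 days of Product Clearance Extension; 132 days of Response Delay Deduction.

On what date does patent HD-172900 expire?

2042-12-23

Base term: filing date + 18 years → 25 October 2040.
Opposition Stay Credit: +287 days → 8 August 2041.
Product Clearance Extension: 634 days (within the 1544-day cap) → +634 days → 4 May 2043.
Response Delay Deduction: −132 days → 23 December 2042.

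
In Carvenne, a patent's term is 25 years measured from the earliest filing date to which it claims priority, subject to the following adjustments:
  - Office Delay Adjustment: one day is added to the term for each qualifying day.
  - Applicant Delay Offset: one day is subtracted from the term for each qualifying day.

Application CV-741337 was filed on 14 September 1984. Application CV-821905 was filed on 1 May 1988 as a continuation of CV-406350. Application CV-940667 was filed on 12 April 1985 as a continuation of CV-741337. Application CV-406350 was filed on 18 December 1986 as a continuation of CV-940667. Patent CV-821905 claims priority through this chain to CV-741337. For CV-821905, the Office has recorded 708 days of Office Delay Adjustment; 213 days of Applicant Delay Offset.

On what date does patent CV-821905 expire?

Earliest priority filing: 14 September 1984.
Base term: 14 September 1984 + 25 years → 14 September 2009.
Office Delay Adjustment: +708 days → 23 August 2011.
Applicant Delay Offset: −213 days → 22 January 2011.

2011-01-22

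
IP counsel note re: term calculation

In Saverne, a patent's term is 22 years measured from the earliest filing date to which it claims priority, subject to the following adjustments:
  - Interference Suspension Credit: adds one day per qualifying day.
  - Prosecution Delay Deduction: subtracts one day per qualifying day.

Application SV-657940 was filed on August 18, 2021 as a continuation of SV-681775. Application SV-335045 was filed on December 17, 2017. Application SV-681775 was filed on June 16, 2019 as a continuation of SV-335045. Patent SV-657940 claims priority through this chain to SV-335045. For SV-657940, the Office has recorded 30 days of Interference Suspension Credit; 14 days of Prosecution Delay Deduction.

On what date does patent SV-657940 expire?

Earliest priority filing: 17 December 2017.
Base term: 17 December 2017 + 22 years → 17 December 2039.
Interference Suspension Credit: +30 days → 16 January 2040.
Prosecution Delay Deduction: −14 days → 2 January 2040.

January 2, 2040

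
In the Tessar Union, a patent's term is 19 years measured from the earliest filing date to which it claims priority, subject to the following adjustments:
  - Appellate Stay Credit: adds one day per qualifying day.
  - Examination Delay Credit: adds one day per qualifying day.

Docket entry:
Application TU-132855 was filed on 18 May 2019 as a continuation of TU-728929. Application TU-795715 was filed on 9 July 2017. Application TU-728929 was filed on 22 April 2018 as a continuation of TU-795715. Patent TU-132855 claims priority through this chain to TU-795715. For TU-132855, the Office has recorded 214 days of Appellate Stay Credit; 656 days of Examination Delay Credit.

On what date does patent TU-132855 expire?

November 26, 2038

Earliest priority filing: 9 July 2017.
Base term: 9 July 2017 + 19 years → 9 July 2036.
Appellate Stay Credit: +214 days → 8 February 2037.
Examination Delay Credit: +656 days → 26 November 2038.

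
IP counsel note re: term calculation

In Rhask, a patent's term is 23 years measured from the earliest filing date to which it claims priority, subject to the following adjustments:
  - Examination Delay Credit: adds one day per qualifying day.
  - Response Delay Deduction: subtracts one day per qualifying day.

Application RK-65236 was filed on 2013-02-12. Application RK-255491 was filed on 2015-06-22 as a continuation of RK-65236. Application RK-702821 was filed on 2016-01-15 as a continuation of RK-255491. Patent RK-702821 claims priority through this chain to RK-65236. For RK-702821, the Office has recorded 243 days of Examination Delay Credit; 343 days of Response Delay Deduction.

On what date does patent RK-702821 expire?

Earliest priority filing: 12 February 2013.
Base term: 12 February 2013 + 23 years → 12 February 2036.
Examination Delay Credit: +243 days → 12 October 2036.
Response Delay Deduction: −343 days → 4 November 2035.

November 4, 2035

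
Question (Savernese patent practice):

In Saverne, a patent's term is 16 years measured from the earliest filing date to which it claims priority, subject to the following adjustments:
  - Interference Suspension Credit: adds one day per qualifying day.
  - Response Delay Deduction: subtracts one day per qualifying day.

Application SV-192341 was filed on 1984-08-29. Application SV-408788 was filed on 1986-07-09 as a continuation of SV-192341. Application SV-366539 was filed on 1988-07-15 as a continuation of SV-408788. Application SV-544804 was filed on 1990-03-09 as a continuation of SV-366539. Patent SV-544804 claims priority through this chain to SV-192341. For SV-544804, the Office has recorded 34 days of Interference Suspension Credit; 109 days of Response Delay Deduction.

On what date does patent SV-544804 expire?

June 15, 2000

Earliest priority filing: 29 August 1984.
Base term: 29 August 1984 + 16 years → 29 August 2000.
Interference Suspension Credit: +34 days → 2 October 2000.
Response Delay Deduction: −109 days → 15 June 2000.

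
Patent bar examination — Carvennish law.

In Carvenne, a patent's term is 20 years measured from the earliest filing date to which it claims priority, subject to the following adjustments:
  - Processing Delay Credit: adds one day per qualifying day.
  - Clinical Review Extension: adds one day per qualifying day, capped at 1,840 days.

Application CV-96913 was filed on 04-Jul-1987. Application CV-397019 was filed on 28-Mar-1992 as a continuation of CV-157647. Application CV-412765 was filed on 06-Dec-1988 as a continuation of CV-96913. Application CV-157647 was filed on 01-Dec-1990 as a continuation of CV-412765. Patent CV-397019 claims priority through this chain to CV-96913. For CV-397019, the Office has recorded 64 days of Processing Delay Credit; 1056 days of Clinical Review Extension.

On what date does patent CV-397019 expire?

Earliest priority filing: 4 July 1987.
Base term: 4 July 1987 + 20 years → 4 July 2007.
Processing Delay Credit: +64 days → 6 September 2007.
Clinical Review Extension: 1056 days (within the 1840-day cap) → +1056 days → 28 July 2010.

July 28, 2010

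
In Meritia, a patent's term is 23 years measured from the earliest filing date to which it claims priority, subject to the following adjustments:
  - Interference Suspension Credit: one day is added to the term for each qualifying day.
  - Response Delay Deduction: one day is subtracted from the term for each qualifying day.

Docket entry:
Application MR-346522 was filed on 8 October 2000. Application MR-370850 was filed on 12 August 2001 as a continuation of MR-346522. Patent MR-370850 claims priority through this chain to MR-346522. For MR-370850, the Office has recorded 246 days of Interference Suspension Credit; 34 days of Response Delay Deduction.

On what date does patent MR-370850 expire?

Earliest priority filing: 8 October 2000.
Base term: 8 October 2000 + 23 years → 8 October 2023.
Interference Suspension Credit: +246 days → 10 June 2024.
Response Delay Deduction: −34 days → 7 May 2024.

May 7, 2024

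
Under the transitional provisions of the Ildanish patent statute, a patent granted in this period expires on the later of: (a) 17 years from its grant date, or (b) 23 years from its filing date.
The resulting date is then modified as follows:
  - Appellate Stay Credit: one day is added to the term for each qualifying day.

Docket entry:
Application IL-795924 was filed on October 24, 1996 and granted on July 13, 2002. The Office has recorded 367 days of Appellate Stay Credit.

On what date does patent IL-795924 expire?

(a) grant + 17 years → 13 July 2019.
(b) filing + 23 years → 24 October 2019.
Later of the two: 24 October 2019.
Appellate Stay Credit: +367 days → 25 October 2020.

October 25, 2020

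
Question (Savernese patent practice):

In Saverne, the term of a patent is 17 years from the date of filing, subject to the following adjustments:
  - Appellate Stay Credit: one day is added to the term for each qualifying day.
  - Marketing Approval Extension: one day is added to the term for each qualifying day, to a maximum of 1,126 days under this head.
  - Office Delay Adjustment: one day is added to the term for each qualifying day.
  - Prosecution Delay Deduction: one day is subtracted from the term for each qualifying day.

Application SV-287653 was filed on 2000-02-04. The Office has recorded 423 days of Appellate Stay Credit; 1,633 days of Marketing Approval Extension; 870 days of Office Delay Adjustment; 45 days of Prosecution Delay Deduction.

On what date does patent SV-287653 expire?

August 6, 2023

Base term: filing date + 17 years → 4 February 2017.
Appellate Stay Credit: +423 days → 3 April 2018.
Marketing Approval Extension: 1633 days claimed exceeds the 1126-day cap, so +1126 days → 3 May 2021.
Office Delay Adjustment: +870 days → 20 September 2023.
Prosecution Delay Deduction: −45 days → 6 August 2023.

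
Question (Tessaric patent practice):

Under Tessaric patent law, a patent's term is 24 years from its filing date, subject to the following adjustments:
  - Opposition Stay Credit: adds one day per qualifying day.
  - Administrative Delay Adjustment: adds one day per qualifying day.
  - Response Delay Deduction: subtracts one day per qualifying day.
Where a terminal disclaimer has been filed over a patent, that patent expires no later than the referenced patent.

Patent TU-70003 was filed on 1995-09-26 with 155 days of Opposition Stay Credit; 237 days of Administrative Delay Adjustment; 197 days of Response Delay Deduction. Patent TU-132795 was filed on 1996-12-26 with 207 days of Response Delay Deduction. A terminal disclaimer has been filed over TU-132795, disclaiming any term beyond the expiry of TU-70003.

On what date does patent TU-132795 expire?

Natural term of TU-132795:
  Base: filing + 24 years → 26 December 2020.
  Response Delay Deduction: −207 days → 2 June 2020.
Expiry of referenced patent TU-70003:
  Base: filing + 24 years → 26 September 2019.
  Opposition Stay Credit: +155 days → 28 February 2020.
  Administrative Delay Adjustment: +237 days → 22 October 2020.
  Response Delay Deduction: −197 days → 8 April 2020.
Terminal disclaimer: TU-132795 expires on the earlier of 2 June 2020 and 8 April 2020.

2020-04-08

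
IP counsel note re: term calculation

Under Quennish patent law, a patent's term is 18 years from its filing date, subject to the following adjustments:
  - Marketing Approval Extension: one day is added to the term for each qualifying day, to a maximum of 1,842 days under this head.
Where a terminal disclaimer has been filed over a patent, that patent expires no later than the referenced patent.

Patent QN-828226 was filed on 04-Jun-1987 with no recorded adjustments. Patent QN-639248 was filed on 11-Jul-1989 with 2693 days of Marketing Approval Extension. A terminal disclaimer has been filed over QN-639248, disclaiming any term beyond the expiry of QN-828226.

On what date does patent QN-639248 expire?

Natural term of QN-639248:
  Base: filing + 18 years → 11 July 2007.
  Marketing Approval Extension: 2693 days claimed exceeds the 1842-day cap, so +1842 days → 26 July 2012.
Expiry of referenced patent QN-828226:
  Base: filing + 18 years → 4 June 2005.
Terminal disclaimer: QN-639248 expires on the earlier of 26 July 2012 and 4 June 2005.

2005-06-04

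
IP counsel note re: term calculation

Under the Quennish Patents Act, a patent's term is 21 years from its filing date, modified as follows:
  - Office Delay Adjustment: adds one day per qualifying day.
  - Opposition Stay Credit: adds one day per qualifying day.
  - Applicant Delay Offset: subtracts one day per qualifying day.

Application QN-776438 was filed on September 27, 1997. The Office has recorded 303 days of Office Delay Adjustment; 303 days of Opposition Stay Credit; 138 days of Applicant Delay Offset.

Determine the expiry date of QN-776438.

2020-01-08

Base term: filing date + 21 years → 27 September 2018.
Office Delay Adjustment: +303 days → 27 July 2019.
Opposition Stay Credit: +303 days → 25 May 2020.
Applicant Delay Offset: −138 days → 8 January 2020.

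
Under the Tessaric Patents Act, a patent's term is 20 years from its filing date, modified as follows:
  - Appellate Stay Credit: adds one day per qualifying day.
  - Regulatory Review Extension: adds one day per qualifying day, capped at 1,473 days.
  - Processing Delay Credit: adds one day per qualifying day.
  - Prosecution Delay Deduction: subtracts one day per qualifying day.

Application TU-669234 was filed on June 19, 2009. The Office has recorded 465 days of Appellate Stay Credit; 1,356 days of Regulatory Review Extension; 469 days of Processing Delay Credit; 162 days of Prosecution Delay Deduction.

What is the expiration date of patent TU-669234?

2035-04-17

Base term: filing date + 20 years → 19 June 2029.
Appellate Stay Credit: +465 days → 27 September 2030.
Regulatory Review Extension: 1356 days (within the 1473-day cap) → +1356 days → 14 June 2034.
Processing Delay Credit: +469 days → 26 September 2035.
Prosecution Delay Deduction: −162 days → 17 April 2035.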